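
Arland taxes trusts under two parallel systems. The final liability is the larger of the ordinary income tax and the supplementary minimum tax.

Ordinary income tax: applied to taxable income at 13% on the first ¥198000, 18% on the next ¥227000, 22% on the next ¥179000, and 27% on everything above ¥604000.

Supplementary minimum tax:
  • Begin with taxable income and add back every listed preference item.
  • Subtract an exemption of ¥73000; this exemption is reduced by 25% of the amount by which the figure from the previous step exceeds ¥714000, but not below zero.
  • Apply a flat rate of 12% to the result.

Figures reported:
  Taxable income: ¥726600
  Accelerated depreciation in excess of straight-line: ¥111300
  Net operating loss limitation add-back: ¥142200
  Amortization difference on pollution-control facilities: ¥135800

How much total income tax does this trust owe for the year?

Ordinary income tax:
  ¥198000 × 13% = ¥25740
  ¥227000 × 18% = ¥40860
  ¥179000 × 22% = ¥39380
  ¥122600 × 27% = ¥33102
  → ¥139082

Supplementary minimum tax:
  Adjusted income: ¥726600 + ¥111300 + ¥142200 + ¥135800 = ¥1115900
  Exemption: 25% × (¥1115900 − ¥714000) = ¥100475 ≥ ¥73000, so the exemption is fully phased out
  Base: ¥1115900 − ¥0 = ¥1115900
  ¥1115900 × 12% = ¥133908

¥139082 > ¥133908, so the ordinary income tax governs.

¥139082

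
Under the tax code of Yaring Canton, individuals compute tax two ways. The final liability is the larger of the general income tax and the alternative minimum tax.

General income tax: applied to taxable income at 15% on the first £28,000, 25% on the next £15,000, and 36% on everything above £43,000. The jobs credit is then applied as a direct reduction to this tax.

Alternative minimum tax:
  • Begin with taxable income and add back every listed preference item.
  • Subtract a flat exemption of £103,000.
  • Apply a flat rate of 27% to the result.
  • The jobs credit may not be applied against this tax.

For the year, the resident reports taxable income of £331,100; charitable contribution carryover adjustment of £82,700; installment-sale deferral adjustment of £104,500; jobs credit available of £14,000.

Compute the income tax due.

Alternative minimum tax:
  Adjusted income: £331,100 + £82,700 + £104,500 = £518,300
  Less exemption £103,000 → base £415,300
  £415,300 × 27% = £112,131

General income tax:
  £28,000 × 15% = £4,200
  £15,000 × 25% = £3,750
  £288,100 × 36% = £103,716
  → £111,666
  Less jobs credit £14,000 → £97,666

£112,131 > £97,666, so the alternative minimum tax is the binding amount.

£112,131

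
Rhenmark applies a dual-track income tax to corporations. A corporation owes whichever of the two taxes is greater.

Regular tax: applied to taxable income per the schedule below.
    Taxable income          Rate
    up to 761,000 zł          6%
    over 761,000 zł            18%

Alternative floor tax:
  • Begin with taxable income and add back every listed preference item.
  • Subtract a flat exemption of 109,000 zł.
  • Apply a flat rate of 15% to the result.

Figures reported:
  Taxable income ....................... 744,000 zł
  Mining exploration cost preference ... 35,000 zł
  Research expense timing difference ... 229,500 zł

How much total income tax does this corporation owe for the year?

134,925 zł

Regular tax:
  744,000 zł × 6% = 44,640 zł

Alternative floor tax:
  Adjusted income: 744,000 zł + 35,000 zł + 229,500 zł = 1,008,500 zł
  Less exemption 109,000 zł → base 899,500 zł
  899,500 zł × 15% = 134,925 zł

134,925 zł > 44,640 zł, so the alternative floor tax is the binding amount.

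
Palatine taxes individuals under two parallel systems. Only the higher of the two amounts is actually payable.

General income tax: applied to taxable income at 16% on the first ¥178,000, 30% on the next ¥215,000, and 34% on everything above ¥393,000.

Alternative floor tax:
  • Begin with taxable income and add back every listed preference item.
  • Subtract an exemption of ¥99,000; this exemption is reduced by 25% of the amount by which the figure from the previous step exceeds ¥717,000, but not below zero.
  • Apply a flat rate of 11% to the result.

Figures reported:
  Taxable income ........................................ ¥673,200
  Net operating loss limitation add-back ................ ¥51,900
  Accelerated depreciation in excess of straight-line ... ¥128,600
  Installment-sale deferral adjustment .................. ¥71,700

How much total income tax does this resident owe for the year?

¥188,248

Alternative floor tax:
  Adjusted income: ¥673,200 + ¥51,900 + ¥128,600 + ¥71,700 = ¥925,400
  Exemption: ¥99,000 − 25% × (¥925,400 − ¥717,000) = ¥99,000 − ¥52,100 = ¥46,900
  Base: ¥925,400 − ¥46,900 = ¥878,500
  ¥878,500 × 11% = ¥96,635

General income tax:
  ¥178,000 × 16% = ¥28,480
  ¥215,000 × 30% = ¥64,500
  ¥280,200 × 34% = ¥95,268
  → ¥188,248

¥188,248 > ¥96,635, so the general income tax governs.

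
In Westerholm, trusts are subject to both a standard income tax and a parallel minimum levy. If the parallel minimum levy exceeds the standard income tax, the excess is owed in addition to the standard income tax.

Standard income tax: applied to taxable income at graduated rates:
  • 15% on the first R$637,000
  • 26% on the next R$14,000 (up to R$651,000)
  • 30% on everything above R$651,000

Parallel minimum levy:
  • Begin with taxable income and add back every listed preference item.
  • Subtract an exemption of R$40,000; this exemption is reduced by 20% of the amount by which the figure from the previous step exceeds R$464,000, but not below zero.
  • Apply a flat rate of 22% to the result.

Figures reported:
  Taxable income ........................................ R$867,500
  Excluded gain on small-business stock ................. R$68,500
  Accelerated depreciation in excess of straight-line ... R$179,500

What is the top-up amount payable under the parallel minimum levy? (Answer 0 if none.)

Parallel minimum levy:
  Adjusted income: R$867,500 + R$68,500 + R$179,500 = R$1,115,500
  Exemption: 20% × (R$1,115,500 − R$464,000) = R$130,300 ≥ R$40,000, so the exemption is fully phased out
  Base: R$1,115,500 − R$0 = R$1,115,500
  R$1,115,500 × 22% = R$245,410

Standard income tax:
  R$637,000 × 15% = R$95,550
  R$14,000 × 26% = R$3,640
  R$216,500 × 30% = R$64,950
  → R$164,140

Excess of parallel minimum levy over standard income tax: R$245,410 − R$164,140 = R$81,270.

R$81,270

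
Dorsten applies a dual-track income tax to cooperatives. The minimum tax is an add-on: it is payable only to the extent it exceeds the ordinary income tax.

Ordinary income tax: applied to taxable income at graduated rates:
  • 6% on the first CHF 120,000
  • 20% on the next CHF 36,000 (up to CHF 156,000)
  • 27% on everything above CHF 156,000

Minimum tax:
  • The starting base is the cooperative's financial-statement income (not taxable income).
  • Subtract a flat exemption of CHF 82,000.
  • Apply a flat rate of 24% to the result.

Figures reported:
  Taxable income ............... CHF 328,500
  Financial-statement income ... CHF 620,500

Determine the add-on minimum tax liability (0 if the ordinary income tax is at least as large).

Minimum tax:
  Base (financial-statement income): CHF 620,500
  Less exemption CHF 82,000 → base CHF 538,500
  CHF 538,500 × 24% = CHF 129,240

Ordinary income tax:
  CHF 120,000 × 6% = CHF 7,200
  CHF 36,000 × 20% = CHF 7,200
  CHF 172,500 × 27% = CHF 46,575
  → CHF 60,975

Excess of minimum tax over ordinary income tax: CHF 129,240 − CHF 60,975 = CHF 68,265.

CHF 68,265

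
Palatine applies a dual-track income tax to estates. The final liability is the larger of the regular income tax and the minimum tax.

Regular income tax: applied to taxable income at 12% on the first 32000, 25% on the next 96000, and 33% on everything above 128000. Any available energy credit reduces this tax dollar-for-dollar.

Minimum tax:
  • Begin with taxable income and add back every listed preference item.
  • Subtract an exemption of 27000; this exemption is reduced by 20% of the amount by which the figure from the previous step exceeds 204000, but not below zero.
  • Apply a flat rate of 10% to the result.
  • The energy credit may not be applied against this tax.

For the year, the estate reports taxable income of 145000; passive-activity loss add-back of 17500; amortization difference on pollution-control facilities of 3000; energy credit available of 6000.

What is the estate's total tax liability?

27450

Regular income tax:
  32000 × 12% = 3840
  96000 × 25% = 24000
  17000 × 33% = 5610
  → 33450
  Less energy credit 6000 → 27450

Minimum tax:
  Adjusted income: 145000 + 17500 + 3000 = 165500
  Exemption: 165500 ≤ 204000, so full 27000 applies
  Base: 165500 − 27000 = 138500
  138500 × 10% = 13850

27450 > 13850, so the regular income tax governs.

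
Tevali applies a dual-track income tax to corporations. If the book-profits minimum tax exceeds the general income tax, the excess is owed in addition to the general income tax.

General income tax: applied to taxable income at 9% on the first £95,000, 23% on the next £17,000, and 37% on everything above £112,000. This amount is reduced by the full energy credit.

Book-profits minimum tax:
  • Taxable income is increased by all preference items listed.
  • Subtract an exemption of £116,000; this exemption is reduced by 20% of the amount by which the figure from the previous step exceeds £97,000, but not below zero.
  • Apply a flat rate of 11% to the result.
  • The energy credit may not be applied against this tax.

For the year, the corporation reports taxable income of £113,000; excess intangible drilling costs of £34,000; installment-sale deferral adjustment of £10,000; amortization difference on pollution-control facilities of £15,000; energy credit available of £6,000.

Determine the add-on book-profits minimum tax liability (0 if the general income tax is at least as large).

Book-profits minimum tax:
  Adjusted income: £113,000 + £34,000 + £10,000 + £15,000 = £172,000
  Exemption: £116,000 − 20% × (£172,000 − £97,000) = £116,000 − £15,000 = £101,000
  Base: £172,000 − £101,000 = £71,000
  £71,000 × 11% = £7,810

General income tax:
  £95,000 × 9% = £8,550
  £17,000 × 23% = £3,910
  £1,000 × 37% = £370
  → £12,830
  Less energy credit £6,000 → £6,830

Excess of book-profits minimum tax over general income tax: £7,810 − £6,830 = £980.

£980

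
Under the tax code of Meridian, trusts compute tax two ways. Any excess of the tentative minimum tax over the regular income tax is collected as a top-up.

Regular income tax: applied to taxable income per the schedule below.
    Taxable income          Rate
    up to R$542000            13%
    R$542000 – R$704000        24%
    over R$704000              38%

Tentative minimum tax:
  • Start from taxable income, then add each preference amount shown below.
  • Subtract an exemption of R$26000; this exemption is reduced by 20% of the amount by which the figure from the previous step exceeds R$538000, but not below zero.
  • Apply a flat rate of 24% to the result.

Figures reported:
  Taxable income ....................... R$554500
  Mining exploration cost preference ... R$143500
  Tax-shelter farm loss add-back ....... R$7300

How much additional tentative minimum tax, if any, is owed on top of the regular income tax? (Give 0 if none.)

R$95812

Regular income tax:
  R$542000 × 13% = R$70460
  R$12500 × 24% = R$3000
  → R$73460

Tentative minimum tax:
  Adjusted income: R$554500 + R$143500 + R$7300 = R$705300
  Exemption: 20% × (R$705300 − R$538000) = R$33460 ≥ R$26000, so the exemption is fully phased out
  Base: R$705300 − R$0 = R$705300
  R$705300 × 24% = R$169272

Excess of tentative minimum tax over regular income tax: R$169272 − R$73460 = R$95812.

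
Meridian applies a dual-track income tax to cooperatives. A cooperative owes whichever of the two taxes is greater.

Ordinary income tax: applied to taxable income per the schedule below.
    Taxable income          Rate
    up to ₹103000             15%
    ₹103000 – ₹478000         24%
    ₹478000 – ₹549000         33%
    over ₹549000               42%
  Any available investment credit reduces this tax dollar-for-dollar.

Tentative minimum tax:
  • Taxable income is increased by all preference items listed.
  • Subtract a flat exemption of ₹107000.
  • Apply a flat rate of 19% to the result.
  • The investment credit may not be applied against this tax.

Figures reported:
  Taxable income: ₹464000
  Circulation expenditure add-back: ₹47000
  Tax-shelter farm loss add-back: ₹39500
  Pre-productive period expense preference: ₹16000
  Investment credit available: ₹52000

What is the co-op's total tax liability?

Tentative minimum tax:
  Adjusted income: ₹464000 + ₹47000 + ₹39500 + ₹16000 = ₹566500
  Less exemption ₹107000 → base ₹459500
  ₹459500 × 19% = ₹87305

Ordinary income tax:
  ₹103000 × 15% = ₹15450
  ₹361000 × 24% = ₹86640
  → ₹102090
  Less investment credit ₹52000 → ₹50090

₹87305 > ₹50090, so the tentative minimum tax is the binding amount.

₹87305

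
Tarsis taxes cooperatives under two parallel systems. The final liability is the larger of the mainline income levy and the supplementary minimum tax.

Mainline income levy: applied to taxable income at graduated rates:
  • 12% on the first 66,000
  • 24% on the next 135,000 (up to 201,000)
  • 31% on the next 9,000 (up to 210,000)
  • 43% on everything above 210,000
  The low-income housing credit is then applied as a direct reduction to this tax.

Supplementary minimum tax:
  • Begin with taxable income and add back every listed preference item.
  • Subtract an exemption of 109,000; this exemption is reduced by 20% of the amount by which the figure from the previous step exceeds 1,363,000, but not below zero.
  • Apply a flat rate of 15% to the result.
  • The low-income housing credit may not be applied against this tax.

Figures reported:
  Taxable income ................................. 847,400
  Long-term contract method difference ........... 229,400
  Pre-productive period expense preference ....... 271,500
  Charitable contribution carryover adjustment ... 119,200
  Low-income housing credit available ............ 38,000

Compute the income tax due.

Mainline income levy:
  66,000 × 12% = 7,920
  135,000 × 24% = 32,400
  9,000 × 31% = 2,790
  637,400 × 43% = 274,082
  → 317,192
  Less low-income housing credit 38,000 → 279,192

Supplementary minimum tax:
  Adjusted income: 847,400 + 229,400 + 271,500 + 119,200 = 1,467,500
  Exemption: 109,000 − 20% × (1,467,500 − 1,363,000) = 109,000 − 20,900 = 88,100
  Base: 1,467,500 − 88,100 = 1,379,400
  1,379,400 × 15% = 206,910

279,192 > 206,910, so the mainline income levy governs.

279,192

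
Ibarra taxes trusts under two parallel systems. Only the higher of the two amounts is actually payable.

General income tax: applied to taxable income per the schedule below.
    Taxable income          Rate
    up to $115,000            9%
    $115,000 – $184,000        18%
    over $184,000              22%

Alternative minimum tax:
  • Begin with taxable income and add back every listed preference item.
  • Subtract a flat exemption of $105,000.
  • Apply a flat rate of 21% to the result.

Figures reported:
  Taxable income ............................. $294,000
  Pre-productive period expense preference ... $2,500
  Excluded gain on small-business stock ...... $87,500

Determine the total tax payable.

Alternative minimum tax:
  Adjusted income: $294,000 + $2,500 + $87,500 = $384,000
  Less exemption $105,000 → base $279,000
  $279,000 × 21% = $58,590

General income tax:
  $115,000 × 9% = $10,350
  $69,000 × 18% = $12,420
  $110,000 × 22% = $24,200
  → $46,970

$58,590 > $46,970, so the alternative minimum tax is the binding amount.

$58,590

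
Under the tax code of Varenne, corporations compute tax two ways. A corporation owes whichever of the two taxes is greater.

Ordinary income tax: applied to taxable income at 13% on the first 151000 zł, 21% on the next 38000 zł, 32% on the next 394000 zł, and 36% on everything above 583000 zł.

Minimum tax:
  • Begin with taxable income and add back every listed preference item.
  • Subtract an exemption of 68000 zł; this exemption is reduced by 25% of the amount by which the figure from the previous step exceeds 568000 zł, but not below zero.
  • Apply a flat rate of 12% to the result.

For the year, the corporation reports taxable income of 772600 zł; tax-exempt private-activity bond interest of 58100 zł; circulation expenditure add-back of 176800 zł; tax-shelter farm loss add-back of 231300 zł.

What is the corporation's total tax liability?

221946 zł

Minimum tax:
  Adjusted income: 772600 zł + 58100 zł + 176800 zł + 231300 zł = 1238800 zł
  Exemption: 25% × (1238800 zł − 568000 zł) = 167700 zł ≥ 68000 zł, so the exemption is fully phased out
  Base: 1238800 zł − 0 zł = 1238800 zł
  1238800 zł × 12% = 148656 zł

Ordinary income tax:
  151000 zł × 13% = 19630 zł
  38000 zł × 21% = 7980 zł
  394000 zł × 32% = 126080 zł
  189600 zł × 36% = 68256 zł
  → 221946 zł

221946 zł > 148656 zł, so the ordinary income tax governs.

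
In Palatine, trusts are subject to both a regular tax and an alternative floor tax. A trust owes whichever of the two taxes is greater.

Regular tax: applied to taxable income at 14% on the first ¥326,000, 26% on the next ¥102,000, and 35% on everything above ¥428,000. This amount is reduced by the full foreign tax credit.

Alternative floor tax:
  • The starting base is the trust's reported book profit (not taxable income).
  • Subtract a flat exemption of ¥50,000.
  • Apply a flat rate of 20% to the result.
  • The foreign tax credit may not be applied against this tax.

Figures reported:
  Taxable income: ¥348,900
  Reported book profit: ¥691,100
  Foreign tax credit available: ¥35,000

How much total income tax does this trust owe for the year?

Alternative floor tax:
  Base (reported book profit): ¥691,100
  Less exemption ¥50,000 → base ¥641,100
  ¥641,100 × 20% = ¥128,220

Regular tax:
  ¥326,000 × 14% = ¥45,640
  ¥22,900 × 26% = ¥5,954
  → ¥51,594
  Less foreign tax credit ¥35,000 → ¥16,594

¥128,220 > ¥16,594, so the alternative floor tax is the binding amount.

¥128,220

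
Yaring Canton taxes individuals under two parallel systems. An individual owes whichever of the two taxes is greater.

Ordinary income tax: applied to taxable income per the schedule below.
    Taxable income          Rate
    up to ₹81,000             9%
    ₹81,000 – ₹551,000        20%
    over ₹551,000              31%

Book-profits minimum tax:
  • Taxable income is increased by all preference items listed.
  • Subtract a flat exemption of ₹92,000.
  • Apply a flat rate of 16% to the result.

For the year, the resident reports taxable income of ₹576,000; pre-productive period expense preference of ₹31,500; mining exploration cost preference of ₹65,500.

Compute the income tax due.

₹109,040

Ordinary income tax:
  ₹81,000 × 9% = ₹7,290
  ₹470,000 × 20% = ₹94,000
  ₹25,000 × 31% = ₹7,750
  → ₹109,040

Book-profits minimum tax:
  Adjusted income: ₹576,000 + ₹31,500 + ₹65,500 = ₹673,000
  Less exemption ₹92,000 → base ₹581,000
  ₹581,000 × 16% = ₹92,960

₹109,040 > ₹92,960, so the ordinary income tax governs.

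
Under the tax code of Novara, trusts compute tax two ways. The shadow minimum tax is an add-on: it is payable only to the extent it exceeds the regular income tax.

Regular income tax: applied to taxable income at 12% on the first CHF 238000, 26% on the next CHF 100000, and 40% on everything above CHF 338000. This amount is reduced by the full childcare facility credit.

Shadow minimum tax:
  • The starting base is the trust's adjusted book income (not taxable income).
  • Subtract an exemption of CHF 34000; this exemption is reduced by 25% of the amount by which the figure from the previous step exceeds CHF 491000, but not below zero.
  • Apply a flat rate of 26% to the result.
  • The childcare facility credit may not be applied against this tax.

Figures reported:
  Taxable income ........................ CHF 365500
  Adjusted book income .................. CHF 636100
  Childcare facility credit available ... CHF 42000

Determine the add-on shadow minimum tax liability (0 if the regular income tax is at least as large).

Shadow minimum tax:
  Base (adjusted book income): CHF 636100
  Exemption: 25% × (CHF 636100 − CHF 491000) = CHF 36275 ≥ CHF 34000, so the exemption is fully phased out
  Base: CHF 636100 − CHF 0 = CHF 636100
  CHF 636100 × 26% = CHF 165386

Regular income tax:
  CHF 238000 × 12% = CHF 28560
  CHF 100000 × 26% = CHF 26000
  CHF 27500 × 40% = CHF 11000
  → CHF 65560
  Less childcare facility credit CHF 42000 → CHF 23560

Excess of shadow minimum tax over regular income tax: CHF 165386 − CHF 23560 = CHF 141826.

CHF 141826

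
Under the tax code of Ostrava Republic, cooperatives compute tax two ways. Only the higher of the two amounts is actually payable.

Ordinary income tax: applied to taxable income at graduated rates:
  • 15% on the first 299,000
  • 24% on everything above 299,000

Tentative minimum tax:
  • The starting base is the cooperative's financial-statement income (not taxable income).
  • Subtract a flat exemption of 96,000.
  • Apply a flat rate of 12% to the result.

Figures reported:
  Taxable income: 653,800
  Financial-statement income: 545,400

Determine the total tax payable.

130,002

Ordinary income tax:
  299,000 × 15% = 44,850
  354,800 × 24% = 85,152
  → 130,002

Tentative minimum tax:
  Base (financial-statement income): 545,400
  Less exemption 96,000 → base 449,400
  449,400 × 12% = 53,928

130,002 > 53,928, so the ordinary income tax governs.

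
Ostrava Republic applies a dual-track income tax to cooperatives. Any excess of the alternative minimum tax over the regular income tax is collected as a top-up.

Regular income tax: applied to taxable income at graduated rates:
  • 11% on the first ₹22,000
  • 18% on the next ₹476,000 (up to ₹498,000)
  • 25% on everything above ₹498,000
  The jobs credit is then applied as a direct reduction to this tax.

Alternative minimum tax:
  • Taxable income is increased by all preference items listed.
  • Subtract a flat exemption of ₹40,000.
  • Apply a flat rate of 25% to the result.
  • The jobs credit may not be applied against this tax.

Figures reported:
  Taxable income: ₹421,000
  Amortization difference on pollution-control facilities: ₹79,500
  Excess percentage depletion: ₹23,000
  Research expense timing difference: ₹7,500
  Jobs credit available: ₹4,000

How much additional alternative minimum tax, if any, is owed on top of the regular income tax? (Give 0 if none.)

₹52,510

Alternative minimum tax:
  Adjusted income: ₹421,000 + ₹79,500 + ₹23,000 + ₹7,500 = ₹531,000
  Less exemption ₹40,000 → base ₹491,000
  ₹491,000 × 25% = ₹122,750

Regular income tax:
  ₹22,000 × 11% = ₹2,420
  ₹399,000 × 18% = ₹71,820
  → ₹74,240
  Less jobs credit ₹4,000 → ₹70,240

Excess of alternative minimum tax over regular income tax: ₹122,750 − ₹70,240 = ₹52,510.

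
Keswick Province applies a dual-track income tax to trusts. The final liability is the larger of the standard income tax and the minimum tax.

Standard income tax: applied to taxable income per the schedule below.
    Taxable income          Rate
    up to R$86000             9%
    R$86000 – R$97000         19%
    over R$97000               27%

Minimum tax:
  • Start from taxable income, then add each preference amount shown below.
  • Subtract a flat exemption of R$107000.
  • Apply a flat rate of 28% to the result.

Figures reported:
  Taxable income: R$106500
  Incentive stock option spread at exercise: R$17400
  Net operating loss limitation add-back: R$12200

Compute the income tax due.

R$12395

Standard income tax:
  R$86000 × 9% = R$7740
  R$11000 × 19% = R$2090
  R$9500 × 27% = R$2565
  → R$12395

Minimum tax:
  Adjusted income: R$106500 + R$17400 + R$12200 = R$136100
  Less exemption R$107000 → base R$29100
  R$29100 × 28% = R$8148

R$12395 > R$8148, so the standard income tax governs.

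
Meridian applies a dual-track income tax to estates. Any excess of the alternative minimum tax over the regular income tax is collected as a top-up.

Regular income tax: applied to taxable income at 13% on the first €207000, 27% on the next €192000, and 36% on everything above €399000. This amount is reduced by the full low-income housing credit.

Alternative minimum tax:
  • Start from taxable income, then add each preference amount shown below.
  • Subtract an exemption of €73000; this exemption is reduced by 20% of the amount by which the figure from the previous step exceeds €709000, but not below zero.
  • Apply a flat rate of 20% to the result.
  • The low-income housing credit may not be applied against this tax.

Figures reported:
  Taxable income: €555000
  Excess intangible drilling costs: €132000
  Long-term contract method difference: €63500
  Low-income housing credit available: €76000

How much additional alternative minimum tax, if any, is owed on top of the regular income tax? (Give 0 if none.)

Alternative minimum tax:
  Adjusted income: €555000 + €132000 + €63500 = €750500
  Exemption: €73000 − 20% × (€750500 − €709000) = €73000 − €8300 = €64700
  Base: €750500 − €64700 = €685800
  €685800 × 20% = €137160

Regular income tax:
  €207000 × 13% = €26910
  €192000 × 27% = €51840
  €156000 × 36% = €56160
  → €134910
  Less low-income housing credit €76000 → €58910

Excess of alternative minimum tax over regular income tax: €137160 − €58910 = €78250.

€78250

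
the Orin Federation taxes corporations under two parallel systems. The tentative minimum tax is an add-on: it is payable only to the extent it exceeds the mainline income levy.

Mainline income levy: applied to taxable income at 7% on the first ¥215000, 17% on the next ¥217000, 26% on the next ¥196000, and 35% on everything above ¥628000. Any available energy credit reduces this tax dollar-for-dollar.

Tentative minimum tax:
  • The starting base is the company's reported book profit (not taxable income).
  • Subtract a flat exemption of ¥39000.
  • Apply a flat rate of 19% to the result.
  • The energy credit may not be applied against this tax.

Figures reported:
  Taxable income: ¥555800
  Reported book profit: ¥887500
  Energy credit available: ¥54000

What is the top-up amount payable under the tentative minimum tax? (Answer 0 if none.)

¥131087

Mainline income levy:
  ¥215000 × 7% = ¥15050
  ¥217000 × 17% = ¥36890
  ¥123800 × 26% = ¥32188
  → ¥84128
  Less energy credit ¥54000 → ¥30128

Tentative minimum tax:
  Base (reported book profit): ¥887500
  Less exemption ¥39000 → base ¥848500
  ¥848500 × 19% = ¥161215

Excess of tentative minimum tax over mainline income levy: ¥161215 − ¥30128 = ¥131087.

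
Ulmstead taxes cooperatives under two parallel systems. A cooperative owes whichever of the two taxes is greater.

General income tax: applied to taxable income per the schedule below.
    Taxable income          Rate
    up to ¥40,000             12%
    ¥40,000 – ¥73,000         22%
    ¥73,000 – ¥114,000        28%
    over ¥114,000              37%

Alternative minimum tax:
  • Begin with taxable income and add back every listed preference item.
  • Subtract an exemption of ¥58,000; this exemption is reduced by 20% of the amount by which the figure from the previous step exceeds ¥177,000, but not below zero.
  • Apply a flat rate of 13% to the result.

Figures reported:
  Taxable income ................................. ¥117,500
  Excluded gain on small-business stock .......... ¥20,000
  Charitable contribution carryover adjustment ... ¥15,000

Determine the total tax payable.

¥24,835

Alternative minimum tax:
  Adjusted income: ¥117,500 + ¥20,000 + ¥15,000 = ¥152,500
  Exemption: ¥152,500 ≤ ¥177,000, so full ¥58,000 applies
  Base: ¥152,500 − ¥58,000 = ¥94,500
  ¥94,500 × 13% = ¥12,285

General income tax:
  ¥40,000 × 12% = ¥4,800
  ¥33,000 × 22% = ¥7,260
  ¥41,000 × 28% = ¥11,480
  ¥3,500 × 37% = ¥1,295
  → ¥24,835

¥24,835 > ¥12,285, so the general income tax governs.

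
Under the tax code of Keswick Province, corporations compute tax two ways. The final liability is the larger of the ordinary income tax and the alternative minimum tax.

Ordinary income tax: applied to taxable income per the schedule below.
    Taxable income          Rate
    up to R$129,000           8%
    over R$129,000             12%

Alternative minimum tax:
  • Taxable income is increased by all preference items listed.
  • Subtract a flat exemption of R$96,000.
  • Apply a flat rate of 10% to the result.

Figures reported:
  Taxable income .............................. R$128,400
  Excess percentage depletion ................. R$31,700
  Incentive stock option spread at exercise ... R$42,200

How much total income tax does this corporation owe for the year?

R$10,630

Ordinary income tax:
  R$128,400 × 8% = R$10,272

Alternative minimum tax:
  Adjusted income: R$128,400 + R$31,700 + R$42,200 = R$202,300
  Less exemption R$96,000 → base R$106,300
  R$106,300 × 10% = R$10,630

R$10,630 > R$10,272, so the alternative minimum tax is the binding amount.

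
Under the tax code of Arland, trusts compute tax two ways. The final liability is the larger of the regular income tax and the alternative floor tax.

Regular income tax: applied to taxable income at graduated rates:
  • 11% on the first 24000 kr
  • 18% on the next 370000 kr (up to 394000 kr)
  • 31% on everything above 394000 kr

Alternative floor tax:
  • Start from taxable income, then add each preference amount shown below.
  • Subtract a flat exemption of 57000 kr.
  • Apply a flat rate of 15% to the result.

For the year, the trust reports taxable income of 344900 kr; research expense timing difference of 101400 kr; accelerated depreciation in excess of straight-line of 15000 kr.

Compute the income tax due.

60645 kr

Regular income tax:
  24000 kr × 11% = 2640 kr
  320900 kr × 18% = 57762 kr
  → 60402 kr

Alternative floor tax:
  Adjusted income: 344900 kr + 101400 kr + 15000 kr = 461300 kr
  Less exemption 57000 kr → base 404300 kr
  404300 kr × 15% = 60645 kr

60645 kr > 60402 kr, so the alternative floor tax is the binding amount.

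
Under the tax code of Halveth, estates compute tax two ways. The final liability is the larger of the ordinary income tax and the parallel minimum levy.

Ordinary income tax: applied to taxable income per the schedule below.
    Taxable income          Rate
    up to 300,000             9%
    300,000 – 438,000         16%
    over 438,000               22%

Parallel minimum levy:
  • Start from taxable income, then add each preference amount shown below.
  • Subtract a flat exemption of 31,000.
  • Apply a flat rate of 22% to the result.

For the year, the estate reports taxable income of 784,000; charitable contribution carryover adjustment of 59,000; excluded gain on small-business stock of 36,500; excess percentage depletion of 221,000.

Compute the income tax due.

235,290

Ordinary income tax:
  300,000 × 9% = 27,000
  138,000 × 16% = 22,080
  346,000 × 22% = 76,120
  → 125,200

Parallel minimum levy:
  Adjusted income: 784,000 + 59,000 + 36,500 + 221,000 = 1,100,500
  Less exemption 31,000 → base 1,069,500
  1,069,500 × 22% = 235,290

235,290 > 125,200, so the parallel minimum levy is the binding amount.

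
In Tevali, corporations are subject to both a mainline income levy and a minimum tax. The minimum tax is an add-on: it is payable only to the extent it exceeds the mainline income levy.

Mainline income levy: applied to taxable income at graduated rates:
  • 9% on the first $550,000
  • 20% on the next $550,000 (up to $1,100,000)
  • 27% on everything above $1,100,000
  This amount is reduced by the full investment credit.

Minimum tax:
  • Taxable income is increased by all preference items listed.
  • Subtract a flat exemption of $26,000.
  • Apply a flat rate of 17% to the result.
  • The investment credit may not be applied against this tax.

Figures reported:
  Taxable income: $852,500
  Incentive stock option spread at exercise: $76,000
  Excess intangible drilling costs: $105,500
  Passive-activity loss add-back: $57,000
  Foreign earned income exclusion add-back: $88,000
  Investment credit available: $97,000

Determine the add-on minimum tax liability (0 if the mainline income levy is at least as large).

$183,010

Minimum tax:
  Adjusted income: $852,500 + $76,000 + $105,500 + $57,000 + $88,000 = $1,179,000
  Less exemption $26,000 → base $1,153,000
  $1,153,000 × 17% = $196,010

Mainline income levy:
  $550,000 × 9% = $49,500
  $302,500 × 20% = $60,500
  → $110,000
  Less investment credit $97,000 → $13,000

Excess of minimum tax over mainline income levy: $196,010 − $13,000 = $183,010.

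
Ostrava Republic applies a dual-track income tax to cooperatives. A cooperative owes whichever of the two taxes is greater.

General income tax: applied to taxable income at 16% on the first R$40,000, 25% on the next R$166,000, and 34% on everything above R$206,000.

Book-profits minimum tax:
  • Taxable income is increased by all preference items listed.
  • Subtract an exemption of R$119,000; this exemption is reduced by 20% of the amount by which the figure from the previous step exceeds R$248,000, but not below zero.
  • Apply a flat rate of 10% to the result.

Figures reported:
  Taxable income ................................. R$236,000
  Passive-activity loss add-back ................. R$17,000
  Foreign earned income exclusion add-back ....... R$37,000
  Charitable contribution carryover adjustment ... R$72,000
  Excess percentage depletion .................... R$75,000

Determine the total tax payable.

R$58,100

Book-profits minimum tax:
  Adjusted income: R$236,000 + R$17,000 + R$37,000 + R$72,000 + R$75,000 = R$437,000
  Exemption: R$119,000 − 20% × (R$437,000 − R$248,000) = R$119,000 − R$37,800 = R$81,200
  Base: R$437,000 − R$81,200 = R$355,800
  R$355,800 × 10% = R$35,580

General income tax:
  R$40,000 × 16% = R$6,400
  R$166,000 × 25% = R$41,500
  R$30,000 × 34% = R$10,200
  → R$58,100

R$58,100 > R$35,580, so the general income tax governs.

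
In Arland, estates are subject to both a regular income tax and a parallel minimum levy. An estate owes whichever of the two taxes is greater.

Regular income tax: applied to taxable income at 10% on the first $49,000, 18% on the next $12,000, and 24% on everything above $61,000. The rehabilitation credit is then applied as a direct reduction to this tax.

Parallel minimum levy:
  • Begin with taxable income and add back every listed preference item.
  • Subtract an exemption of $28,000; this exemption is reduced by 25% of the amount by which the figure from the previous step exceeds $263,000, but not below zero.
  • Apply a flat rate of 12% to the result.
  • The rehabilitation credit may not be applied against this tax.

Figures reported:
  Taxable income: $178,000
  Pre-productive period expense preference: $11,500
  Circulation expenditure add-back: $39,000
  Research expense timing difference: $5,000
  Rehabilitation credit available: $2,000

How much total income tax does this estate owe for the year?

Regular income tax:
  $49,000 × 10% = $4,900
  $12,000 × 18% = $2,160
  $117,000 × 24% = $28,080
  → $35,140
  Less rehabilitation credit $2,000 → $33,140

Parallel minimum levy:
  Adjusted income: $178,000 + $11,500 + $39,000 + $5,000 = $233,500
  Exemption: $233,500 ≤ $263,000, so full $28,000 applies
  Base: $233,500 − $28,000 = $205,500
  $205,500 × 12% = $24,660

$33,140 > $24,660, so the regular income tax governs.

$33,140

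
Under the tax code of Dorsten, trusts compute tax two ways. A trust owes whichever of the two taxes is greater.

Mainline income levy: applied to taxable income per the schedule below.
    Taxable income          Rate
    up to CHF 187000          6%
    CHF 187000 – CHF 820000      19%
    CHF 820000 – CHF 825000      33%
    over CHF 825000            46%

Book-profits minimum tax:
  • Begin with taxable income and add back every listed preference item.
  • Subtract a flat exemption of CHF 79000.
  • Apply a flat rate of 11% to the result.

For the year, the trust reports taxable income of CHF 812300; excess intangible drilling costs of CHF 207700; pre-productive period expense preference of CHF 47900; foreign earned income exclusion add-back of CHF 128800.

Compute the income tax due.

Mainline income levy:
  CHF 187000 × 6% = CHF 11220
  CHF 625300 × 19% = CHF 118807
  → CHF 130027

Book-profits minimum tax:
  Adjusted income: CHF 812300 + CHF 207700 + CHF 47900 + CHF 128800 = CHF 1196700
  Less exemption CHF 79000 → base CHF 1117700
  CHF 1117700 × 11% = CHF 122947

CHF 130027 > CHF 122947, so the mainline income levy governs.

CHF 130027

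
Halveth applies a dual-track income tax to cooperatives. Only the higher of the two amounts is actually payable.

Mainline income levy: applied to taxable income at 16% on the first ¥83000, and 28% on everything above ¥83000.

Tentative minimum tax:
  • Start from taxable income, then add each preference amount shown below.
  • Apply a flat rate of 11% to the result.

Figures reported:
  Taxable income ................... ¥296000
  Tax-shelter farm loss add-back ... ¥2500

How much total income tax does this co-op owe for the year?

Mainline income levy:
  ¥83000 × 16% = ¥13280
  ¥213000 × 28% = ¥59640
  → ¥72920

Tentative minimum tax:
  Adjusted income: ¥296000 + ¥2500 = ¥298500
  ¥298500 × 11% = ¥32835

¥72920 > ¥32835, so the mainline income levy governs.

¥72920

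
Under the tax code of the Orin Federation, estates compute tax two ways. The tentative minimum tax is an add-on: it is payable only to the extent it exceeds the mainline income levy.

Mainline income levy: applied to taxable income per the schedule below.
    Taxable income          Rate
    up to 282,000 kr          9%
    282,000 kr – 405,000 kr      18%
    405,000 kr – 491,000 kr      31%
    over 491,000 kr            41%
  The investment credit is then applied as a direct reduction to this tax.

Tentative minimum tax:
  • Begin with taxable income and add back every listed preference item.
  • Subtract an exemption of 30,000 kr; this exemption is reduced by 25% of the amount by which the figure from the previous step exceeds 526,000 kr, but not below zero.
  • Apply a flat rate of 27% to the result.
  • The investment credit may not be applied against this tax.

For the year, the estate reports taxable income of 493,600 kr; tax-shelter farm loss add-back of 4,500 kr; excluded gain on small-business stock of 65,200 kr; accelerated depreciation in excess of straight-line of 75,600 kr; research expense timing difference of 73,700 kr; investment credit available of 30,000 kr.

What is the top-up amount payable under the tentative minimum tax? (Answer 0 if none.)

Mainline income levy:
  282,000 kr × 9% = 25,380 kr
  123,000 kr × 18% = 22,140 kr
  86,000 kr × 31% = 26,660 kr
  2,600 kr × 41% = 1,066 kr
  → 75,246 kr
  Less investment credit 30,000 kr → 45,246 kr

Tentative minimum tax:
  Adjusted income: 493,600 kr + 4,500 kr + 65,200 kr + 75,600 kr + 73,700 kr = 712,600 kr
  Exemption: 25% × (712,600 kr − 526,000 kr) = 46,650 kr ≥ 30,000 kr, so the exemption is fully phased out
  Base: 712,600 kr − 0 kr = 712,600 kr
  712,600 kr × 27% = 192,402 kr

Excess of tentative minimum tax over mainline income levy: 192,402 kr − 45,246 kr = 147,156 kr.

147,156 kr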